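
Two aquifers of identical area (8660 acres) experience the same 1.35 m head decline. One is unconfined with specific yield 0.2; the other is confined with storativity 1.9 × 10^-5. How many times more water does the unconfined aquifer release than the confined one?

ΔV_u / ΔV_c ≈ 10500

A = 8660 acres = 3.505 × 10^7 m²
Unconfined: ΔV_u = Sy × A × Δh = 0.2 × 3.505 × 10^7 × 1.35 = 9.462 × 10^6 m³
Confined: ΔV_c = S × A × Δh = 1.9 × 10^-5 × 3.505 × 10^7 × 1.35 = 898.9 m³
Ratio = ΔV_u / ΔV_c = Sy / S = 0.2 / 1.9 × 10^-5 = 10530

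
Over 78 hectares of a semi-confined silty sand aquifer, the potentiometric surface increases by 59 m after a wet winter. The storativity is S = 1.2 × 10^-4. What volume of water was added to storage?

ΔV ≈ 5520 m³

A = 78 hectares = 7.8 × 10^5 m²
ΔV = S × A × Δh = 1.2 × 10^-4 × 7.8 × 10^5 m² × 59 m = 5522 m³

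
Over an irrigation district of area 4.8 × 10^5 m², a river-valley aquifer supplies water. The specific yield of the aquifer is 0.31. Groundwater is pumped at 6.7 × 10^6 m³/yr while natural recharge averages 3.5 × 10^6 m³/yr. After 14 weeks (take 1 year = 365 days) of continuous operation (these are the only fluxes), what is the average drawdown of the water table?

Δh ≈ 5.77 m

Net abstraction = 6.7 × 10^6 − 3.5 × 10^6 = 3.2 × 10^6 m³/yr
Q_net = 3.2 × 10^6 m³/yr = 8767 m³/d
t = 14 weeks = 98 d
ΔV = Q × t = 8767 m³/d × 98 d = 8.592 × 10^5 m³
Δh = ΔV / (Sy × A) = 8.592 × 10^5 / (0.31 × 4.8 × 10^5) = 5.774 m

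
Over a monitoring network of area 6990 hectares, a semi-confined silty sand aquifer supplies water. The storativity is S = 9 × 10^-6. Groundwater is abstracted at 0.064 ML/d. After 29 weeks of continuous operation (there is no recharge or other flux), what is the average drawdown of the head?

A = 6990 hectares = 6.99 × 10^7 m²
Q = 0.064 ML/d = 64 m³/d
t = 29 weeks = 203 d
ΔV = Q × t = 64 m³/d × 203 d = 12990 m³
Δh = ΔV / (S × A) = 12990 / (9 × 10^-6 × 6.99 × 10^7) = 20.65 m

Δh ≈ 20.7 m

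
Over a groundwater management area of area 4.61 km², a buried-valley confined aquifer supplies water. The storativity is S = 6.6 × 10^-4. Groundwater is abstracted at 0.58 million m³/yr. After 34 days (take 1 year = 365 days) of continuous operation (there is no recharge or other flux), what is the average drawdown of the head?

A = 4.61 km² = 4.61 × 10^6 m²
Q = 0.58 million m³/yr = 1589 m³/d
ΔV = Q × t = 1589 m³/d × 34 d = 54030 m³
Δh = ΔV / (S × A) = 54030 / (6.6 × 10^-4 × 4.61 × 10^6) = 17.76 m

Δh ≈ 17.8 m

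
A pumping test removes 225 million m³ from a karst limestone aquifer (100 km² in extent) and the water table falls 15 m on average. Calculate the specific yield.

A = 100 km² = 1 × 10^8 m²
ΔV = 225 million m³ = 2.25 × 10^8 m³
Sy = ΔV / (A × Δh) = 2.25 × 10^8 m³ / (1 × 10^8 m² × 15 m) = 0.15

Sy ≈ 0.15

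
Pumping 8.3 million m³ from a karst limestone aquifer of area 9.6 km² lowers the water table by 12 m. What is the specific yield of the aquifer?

Sy ≈ 0.072

A = 9.6 km² = 9.6 × 10^6 m²
ΔV = 8.3 million m³ = 8.3 × 10^6 m³
Sy = ΔV / (A × Δh) = 8.3 × 10^6 m³ / (9.6 × 10^6 m² × 12 m) = 0.07205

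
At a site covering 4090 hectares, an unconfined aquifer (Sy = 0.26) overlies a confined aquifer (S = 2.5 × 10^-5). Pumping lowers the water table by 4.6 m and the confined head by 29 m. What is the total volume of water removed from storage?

ΔV ≈ 4.89 × 10^7 m³

A = 4090 hectares = 4.09 × 10^7 m²
Unconfined: ΔV_u = Sy × A × Δh_u = 0.26 × 4.09 × 10^7 × 4.6 = 4.892 × 10^7 m³
Confined: ΔV_c = S × A × Δh_c = 2.5 × 10^-5 × 4.09 × 10^7 × 29 = 29650 m³
Total ΔV = 4.892 × 10^7 + 29650 = 4.895 × 10^7 m³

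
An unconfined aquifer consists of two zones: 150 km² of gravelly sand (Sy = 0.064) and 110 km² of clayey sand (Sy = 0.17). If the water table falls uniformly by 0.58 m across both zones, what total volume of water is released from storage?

A₁ = 150 km² = 1.5 × 10^8 m²; A₂ = 110 km² = 1.1 × 10^8 m²
ΔV₁ = 0.064 × 1.5 × 10^8 × 0.58 = 5.568 × 10^6 m³
ΔV₂ = 0.17 × 1.1 × 10^8 × 0.58 = 1.085 × 10^7 m³
ΔV = ΔV₁ + ΔV₂ = 1.641 × 10^7 m³

ΔV ≈ 1.64 × 10^7 m³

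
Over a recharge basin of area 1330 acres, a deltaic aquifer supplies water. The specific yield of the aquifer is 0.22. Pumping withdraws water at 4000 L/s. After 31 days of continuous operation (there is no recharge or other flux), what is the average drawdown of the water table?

A = 1330 acres = 5.382 × 10^6 m²
Q = 4000 L/s = 3.456 × 10^5 m³/d
ΔV = Q × t = 3.456 × 10^5 m³/d × 31 d = 1.071 × 10^7 m³
Δh = ΔV / (Sy × A) = 1.071 × 10^7 / (0.22 × 5.382 × 10^6) = 9.048 m

Δh ≈ 9.05 m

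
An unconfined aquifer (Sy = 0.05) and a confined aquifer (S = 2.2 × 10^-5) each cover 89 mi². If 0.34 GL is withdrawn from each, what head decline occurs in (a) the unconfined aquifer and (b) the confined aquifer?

Δh_u ≈ 0.0295 m; Δh_c ≈ 67 m

A = 89 mi² = 2.305 × 10^8 m²
ΔV = 0.34 GL = 3.4 × 10^5 m³
Unconfined: Δh_u = ΔV/(Sy·A) = 3.4 × 10^5/(0.05 × 2.305 × 10^8) = 0.0295 m
Confined: Δh_c = ΔV/(S·A) = 3.4 × 10^5/(2.2 × 10^-5 × 2.305 × 10^8) = 67.05 m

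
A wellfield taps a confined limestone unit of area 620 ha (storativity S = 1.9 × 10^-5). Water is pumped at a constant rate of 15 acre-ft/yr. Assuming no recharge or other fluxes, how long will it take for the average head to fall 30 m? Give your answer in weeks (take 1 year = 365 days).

A = 620 ha = 6.2 × 10^6 m²
ΔV = S × A × Δh = 1.9 × 10^-5 × 6.2 × 10^6 × 30 = 3534 m³
Q = 15 acre-ft/yr = 50.69 m³/d
t = ΔV / Q = 3534 m³ / 50.69 m³/d = 69.72 d
t = 69.72 d ≈ 9.959 weeks

t ≈ 9.96 weeks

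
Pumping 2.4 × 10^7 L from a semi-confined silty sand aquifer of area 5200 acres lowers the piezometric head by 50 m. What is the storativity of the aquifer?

A = 5200 acres = 2.104 × 10^7 m²
ΔV = 2.4 × 10^7 L = 24000 m³
S = ΔV / (A × Δh) = 24000 m³ / (2.104 × 10^7 m² × 50 m) = 2.281 × 10^-5

S ≈ 2.3 × 10^-5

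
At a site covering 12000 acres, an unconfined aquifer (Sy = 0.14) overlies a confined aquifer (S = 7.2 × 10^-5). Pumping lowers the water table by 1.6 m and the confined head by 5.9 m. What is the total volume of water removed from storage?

ΔV ≈ 1.09 × 10^7 m³

A = 12000 acres = 4.856 × 10^7 m²
Unconfined: ΔV_u = Sy × A × Δh_u = 0.14 × 4.856 × 10^7 × 1.6 = 1.088 × 10^7 m³
Confined: ΔV_c = S × A × Δh_c = 7.2 × 10^-5 × 4.856 × 10^7 × 5.9 = 20630 m³
Total ΔV = 1.088 × 10^7 + 20630 = 1.09 × 10^7 m³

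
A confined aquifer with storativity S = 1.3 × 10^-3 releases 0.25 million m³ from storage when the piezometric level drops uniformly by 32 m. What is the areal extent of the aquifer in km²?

ΔV = 0.25 million m³ = 2.5 × 10^5 m³
A = ΔV / (S × Δh) = 2.5 × 10^5 / (0.0013 × 32) = 6.01 × 10^6 m²
A = 6.01 × 10^6 m² = 6.01 km²

A ≈ 6.01 km²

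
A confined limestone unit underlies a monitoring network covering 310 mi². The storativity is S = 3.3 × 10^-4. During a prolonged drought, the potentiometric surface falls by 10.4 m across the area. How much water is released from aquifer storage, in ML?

ΔV ≈ 2760 ML

A = 310 mi² = 8.029 × 10^8 m²
ΔV = S × A × Δh = 3.3 × 10^-4 × 8.029 × 10^8 m² × 10.4 m = 2.756 × 10^6 m³
ΔV = 2.756 × 10^6 m³ = 2756 ML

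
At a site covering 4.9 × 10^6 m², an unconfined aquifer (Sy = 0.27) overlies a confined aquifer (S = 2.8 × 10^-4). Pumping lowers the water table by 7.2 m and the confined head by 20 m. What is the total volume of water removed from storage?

ΔV ≈ 9.55 × 10^6 m³

Unconfined: ΔV_u = Sy × A × Δh_u = 0.27 × 4.9 × 10^6 × 7.2 = 9.526 × 10^6 m³
Confined: ΔV_c = S × A × Δh_c = 2.8 × 10^-4 × 4.9 × 10^6 × 20 = 27440 m³
Total ΔV = 9.526 × 10^6 + 27440 = 9.553 × 10^6 m³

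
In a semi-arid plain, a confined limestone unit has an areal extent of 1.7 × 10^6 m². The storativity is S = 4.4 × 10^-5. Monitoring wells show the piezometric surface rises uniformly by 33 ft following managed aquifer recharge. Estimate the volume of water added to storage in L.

Δh = 33 ft = 10.06 m
ΔV = S × A × Δh = 4.4 × 10^-5 × 1.7 × 10^6 m² × 10.06 m = 752.4 m³
ΔV = 752.4 m³ = 7.524 × 10^5 L

ΔV ≈ 7.52 × 10^5 L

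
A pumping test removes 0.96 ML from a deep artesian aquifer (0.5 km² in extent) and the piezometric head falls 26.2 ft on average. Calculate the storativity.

S ≈ 2.4 × 10^-4

A = 0.5 km² = 5 × 10^5 m²
Δh = 26.2 ft = 7.986 m
ΔV = 0.96 ML = 960 m³
S = ΔV / (A × Δh) = 960 m³ / (5 × 10^5 m² × 7.986 m) = 2.404 × 10^-4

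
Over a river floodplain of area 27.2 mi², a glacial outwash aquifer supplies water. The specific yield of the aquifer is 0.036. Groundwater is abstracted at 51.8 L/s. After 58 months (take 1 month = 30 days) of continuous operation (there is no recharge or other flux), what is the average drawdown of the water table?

Δh ≈ 3.07 m

A = 27.2 mi² = 7.045 × 10^7 m²
Q = 51.8 L/s = 4476 m³/d
t = 58 months = 1740 d
ΔV = Q × t = 4476 m³/d × 1740 d = 7.787 × 10^6 m³
Δh = ΔV / (Sy × A) = 7.787 × 10^6 / (0.036 × 7.045 × 10^7) = 3.071 m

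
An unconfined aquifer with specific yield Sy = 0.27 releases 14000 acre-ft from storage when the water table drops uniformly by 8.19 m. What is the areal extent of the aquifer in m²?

ΔV = 14000 acre-ft = 1.727 × 10^7 m³
A = ΔV / (Sy × Δh) = 1.727 × 10^7 / (0.27 × 8.19) = 7.809 × 10^6 m²

A ≈ 7.81 × 10^6 m²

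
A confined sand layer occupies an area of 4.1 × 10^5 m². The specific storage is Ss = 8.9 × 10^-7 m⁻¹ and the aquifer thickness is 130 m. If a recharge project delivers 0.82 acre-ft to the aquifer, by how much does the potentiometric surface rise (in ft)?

S = Ss × b = 8.9 × 10^-7 m⁻¹ × 130 m = 1.157 × 10^-4
ΔV = 0.82 acre-ft = 1011 m³
Δh = ΔV / (S × A) = 1011 m³ / (1.157 × 10^-4 × 4.1 × 10^5 m²) = 21.32 m
Δh = 21.32 m = 69.95 ft

Δh ≈ 70 ft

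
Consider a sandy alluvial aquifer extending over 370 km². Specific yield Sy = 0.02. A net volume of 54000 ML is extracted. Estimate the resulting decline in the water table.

Δh ≈ 7.3 m

A = 370 km² = 3.7 × 10^8 m²
ΔV = 54000 ML = 5.4 × 10^7 m³
Δh = ΔV / (Sy × A) = 5.4 × 10^7 m³ / (0.02 × 3.7 × 10^8 m²) = 7.297 m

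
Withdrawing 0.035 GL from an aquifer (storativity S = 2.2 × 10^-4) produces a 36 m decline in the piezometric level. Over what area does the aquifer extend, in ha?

ΔV = 0.035 GL = 35000 m³
A = ΔV / (S × Δh) = 35000 / (2.2 × 10^-4 × 36) = 4.419 × 10^6 m²
A = 4.419 × 10^6 m² = 441.9 ha

A ≈ 442 ha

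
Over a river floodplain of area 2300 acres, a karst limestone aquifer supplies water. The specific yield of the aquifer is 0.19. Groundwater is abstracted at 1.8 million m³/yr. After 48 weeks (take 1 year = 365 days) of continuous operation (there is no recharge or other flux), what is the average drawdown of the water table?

Δh ≈ 0.937 m

A = 2300 acres = 9.308 × 10^6 m²
Q = 1.8 million m³/yr = 4932 m³/d
t = 48 weeks = 336 d
ΔV = Q × t = 4932 m³/d × 336 d = 1.657 × 10^6 m³
Δh = ΔV / (Sy × A) = 1.657 × 10^6 / (0.19 × 9.308 × 10^6) = 0.937 m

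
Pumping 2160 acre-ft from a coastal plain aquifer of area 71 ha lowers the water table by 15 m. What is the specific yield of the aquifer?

Sy ≈ 0.25

A = 71 ha = 7.1 × 10^5 m²
ΔV = 2160 acre-ft = 2.664 × 10^6 m³
Sy = ΔV / (A × Δh) = 2.664 × 10^6 m³ / (7.1 × 10^5 m² × 15 m) = 0.2502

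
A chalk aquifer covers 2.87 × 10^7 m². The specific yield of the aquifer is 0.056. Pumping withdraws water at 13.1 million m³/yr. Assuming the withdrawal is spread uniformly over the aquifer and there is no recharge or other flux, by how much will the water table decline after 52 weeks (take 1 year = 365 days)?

Δh ≈ 8.13 m

Q = 13.1 million m³/yr = 35890 m³/d
t = 52 weeks = 364 d
ΔV = Q × t = 35890 m³/d × 364 d = 1.306 × 10^7 m³
Δh = ΔV / (Sy × A) = 1.306 × 10^7 / (0.056 × 2.87 × 10^7) = 8.128 m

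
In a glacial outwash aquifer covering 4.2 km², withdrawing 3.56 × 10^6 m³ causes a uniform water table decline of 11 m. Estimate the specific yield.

Sy ≈ 0.077

A = 4.2 km² = 4.2 × 10^6 m²
Sy = ΔV / (A × Δh) = 3.56 × 10^6 m³ / (4.2 × 10^6 m² × 11 m) = 0.07706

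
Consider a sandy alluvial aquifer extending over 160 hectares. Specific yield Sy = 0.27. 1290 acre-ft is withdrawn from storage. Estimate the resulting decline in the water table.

A = 160 hectares = 1.6 × 10^6 m²
ΔV = 1290 acre-ft = 1.591 × 10^6 m³
Δh = ΔV / (Sy × A) = 1.591 × 10^6 m³ / (0.27 × 1.6 × 10^6 m²) = 3.683 m

Δh ≈ 3.68 m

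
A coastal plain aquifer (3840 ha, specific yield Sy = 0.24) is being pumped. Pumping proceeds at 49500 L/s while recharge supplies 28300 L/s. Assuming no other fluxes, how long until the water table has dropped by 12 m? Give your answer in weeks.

A = 3840 ha = 3.84 × 10^7 m²
ΔV = Sy × A × Δh = 0.24 × 3.84 × 10^7 × 12 = 1.106 × 10^8 m³
Net withdrawal = 49500 − 28300 = 21200 L/s = 1.832 × 10^6 m³/d
t = ΔV / Q = 1.106 × 10^8 m³ / 1.832 × 10^6 m³/d = 60.38 d
t = 60.38 d ≈ 8.625 weeks

t ≈ 8.63 weeks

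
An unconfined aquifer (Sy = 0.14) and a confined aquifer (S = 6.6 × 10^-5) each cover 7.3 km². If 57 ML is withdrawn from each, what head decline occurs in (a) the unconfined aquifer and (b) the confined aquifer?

A = 7.3 km² = 7.3 × 10^6 m²
ΔV = 57 ML = 57000 m³
Unconfined: Δh_u = ΔV/(Sy·A) = 57000/(0.14 × 7.3 × 10^6) = 0.05577 m
Confined: Δh_c = ΔV/(S·A) = 57000/(6.6 × 10^-5 × 7.3 × 10^6) = 118.3 m

Δh_u ≈ 0.0558 m; Δh_c ≈ 118 m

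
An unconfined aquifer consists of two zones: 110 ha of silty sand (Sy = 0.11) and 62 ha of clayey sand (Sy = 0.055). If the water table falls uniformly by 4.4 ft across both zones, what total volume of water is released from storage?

ΔV ≈ 2.08 × 10^5 m³

A₁ = 110 ha = 1.1 × 10^6 m²; A₂ = 62 ha = 6.2 × 10^5 m²
Δh = 4.4 ft = 1.341 m
ΔV₁ = 0.11 × 1.1 × 10^6 × 1.341 = 1.623 × 10^5 m³
ΔV₂ = 0.055 × 6.2 × 10^5 × 1.341 = 45730 m³
ΔV = ΔV₁ + ΔV₂ = 2.08 × 10^5 m³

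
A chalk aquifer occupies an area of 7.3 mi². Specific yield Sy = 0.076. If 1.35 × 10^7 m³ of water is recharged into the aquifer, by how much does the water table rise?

Δh ≈ 9.4 m

A = 7.3 mi² = 1.891 × 10^7 m²
Δh = ΔV / (Sy × A) = 1.35 × 10^7 m³ / (0.076 × 1.891 × 10^7 m²) = 9.395 m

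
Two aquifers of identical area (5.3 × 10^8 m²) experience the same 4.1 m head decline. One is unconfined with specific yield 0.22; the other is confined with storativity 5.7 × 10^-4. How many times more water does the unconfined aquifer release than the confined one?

ΔV_u / ΔV_c ≈ 386

Unconfined: ΔV_u = Sy × A × Δh = 0.22 × 5.3 × 10^8 × 4.1 = 4.781 × 10^8 m³
Confined: ΔV_c = S × A × Δh = 5.7 × 10^-4 × 5.3 × 10^8 × 4.1 = 1.239 × 10^6 m³
Ratio = ΔV_u / ΔV_c = Sy / S = 0.22 / 5.7 × 10^-4 = 386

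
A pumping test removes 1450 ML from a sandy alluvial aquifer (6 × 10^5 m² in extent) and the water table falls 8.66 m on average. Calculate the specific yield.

ΔV = 1450 ML = 1.45 × 10^6 m³
Sy = ΔV / (A × Δh) = 1.45 × 10^6 m³ / (6 × 10^5 m² × 8.66 m) = 0.2791

Sy ≈ 0.28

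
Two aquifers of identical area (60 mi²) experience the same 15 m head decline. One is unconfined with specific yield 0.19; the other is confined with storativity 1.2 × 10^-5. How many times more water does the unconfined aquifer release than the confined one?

ΔV_u / ΔV_c ≈ 15800

A = 60 mi² = 1.554 × 10^8 m²
Unconfined: ΔV_u = Sy × A × Δh = 0.19 × 1.554 × 10^8 × 15 = 4.429 × 10^8 m³
Confined: ΔV_c = S × A × Δh = 1.2 × 10^-5 × 1.554 × 10^8 × 15 = 27970 m³
Ratio = ΔV_u / ΔV_c = Sy / S = 0.19 / 1.2 × 10^-5 = 15830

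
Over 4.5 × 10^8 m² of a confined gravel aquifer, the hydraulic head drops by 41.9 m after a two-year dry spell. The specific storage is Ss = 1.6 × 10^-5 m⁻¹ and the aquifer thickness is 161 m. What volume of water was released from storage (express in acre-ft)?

S = Ss × b = 1.6 × 10^-5 m⁻¹ × 161 m = 2.576 × 10^-3
ΔV = S × A × Δh = 0.002576 × 4.5 × 10^8 m² × 41.9 m = 4.857 × 10^7 m³
ΔV = 4.857 × 10^7 m³ = 39380 acre-ft

ΔV ≈ 39400 acre-ft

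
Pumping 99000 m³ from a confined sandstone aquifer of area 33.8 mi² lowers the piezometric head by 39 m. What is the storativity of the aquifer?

A = 33.8 mi² = 8.754 × 10^7 m²
S = ΔV / (A × Δh) = 99000 m³ / (8.754 × 10^7 m² × 39 m) = 2.9 × 10^-5

S ≈ 2.9 × 10^-5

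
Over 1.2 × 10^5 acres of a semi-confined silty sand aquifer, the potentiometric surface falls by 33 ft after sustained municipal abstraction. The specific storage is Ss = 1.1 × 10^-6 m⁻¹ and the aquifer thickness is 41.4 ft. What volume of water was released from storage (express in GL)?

ΔV ≈ 0.0678 GL

b = 41.4 ft = 12.62 m
S = Ss × b = 1.1 × 10^-6 m⁻¹ × 12.62 m = 1.388 × 10^-5
A = 1.2 × 10^5 acres = 4.856 × 10^8 m²
Δh = 33 ft = 10.06 m
ΔV = S × A × Δh = 1.388 × 10^-5 × 4.856 × 10^8 m² × 10.06 m = 67800 m³
ΔV = 67800 m³ = 0.0678 GL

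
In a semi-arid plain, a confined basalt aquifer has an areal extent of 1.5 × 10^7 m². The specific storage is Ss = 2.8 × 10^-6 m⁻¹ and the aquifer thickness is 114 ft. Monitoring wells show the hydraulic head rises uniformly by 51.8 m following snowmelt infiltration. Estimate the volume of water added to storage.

ΔV ≈ 75600 m³

b = 114 ft = 34.75 m
S = Ss × b = 2.8 × 10^-6 m⁻¹ × 34.75 m = 9.729 × 10^-5
ΔV = S × A × Δh = 9.729 × 10^-5 × 1.5 × 10^7 m² × 51.8 m = 75600 m³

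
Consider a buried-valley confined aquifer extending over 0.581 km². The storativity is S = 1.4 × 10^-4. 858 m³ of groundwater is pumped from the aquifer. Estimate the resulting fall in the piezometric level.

Δh ≈ 10.5 m

A = 0.581 km² = 5.81 × 10^5 m²
Δh = ΔV / (S × A) = 858 m³ / (1.4 × 10^-4 × 5.81 × 10^5 m²) = 10.55 m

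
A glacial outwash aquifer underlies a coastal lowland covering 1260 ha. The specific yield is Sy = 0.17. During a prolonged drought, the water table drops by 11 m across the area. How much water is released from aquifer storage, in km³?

ΔV ≈ 0.0236 km³

A = 1260 ha = 1.26 × 10^7 m²
ΔV = Sy × A × Δh = 0.17 × 1.26 × 10^7 m² × 11 m = 2.356 × 10^7 m³
ΔV = 2.356 × 10^7 m³ = 0.02356 km³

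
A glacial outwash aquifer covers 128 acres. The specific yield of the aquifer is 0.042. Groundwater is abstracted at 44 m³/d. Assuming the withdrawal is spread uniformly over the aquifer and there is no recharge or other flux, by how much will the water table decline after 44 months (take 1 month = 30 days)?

Δh ≈ 2.67 m

A = 128 acres = 5.18 × 10^5 m²
t = 44 months = 1320 d
ΔV = Q × t = 44 m³/d × 1320 d = 58080 m³
Δh = ΔV / (Sy × A) = 58080 / (0.042 × 5.18 × 10^5) = 2.67 m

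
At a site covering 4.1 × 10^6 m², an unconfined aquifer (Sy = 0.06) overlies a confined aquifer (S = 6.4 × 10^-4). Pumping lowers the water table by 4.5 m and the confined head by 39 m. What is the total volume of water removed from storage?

ΔV ≈ 1.21 × 10^6 m³

Unconfined: ΔV_u = Sy × A × Δh_u = 0.06 × 4.1 × 10^6 × 4.5 = 1.107 × 10^6 m³
Confined: ΔV_c = S × A × Δh_c = 6.4 × 10^-4 × 4.1 × 10^6 × 39 = 1.023 × 10^5 m³
Total ΔV = 1.107 × 10^6 + 1.023 × 10^5 = 1.209 × 10^6 m³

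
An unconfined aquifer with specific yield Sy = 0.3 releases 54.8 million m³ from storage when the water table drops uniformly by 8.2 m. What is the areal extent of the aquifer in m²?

A ≈ 2.23 × 10^7 m²

ΔV = 54.8 million m³ = 5.48 × 10^7 m³
A = ΔV / (Sy × Δh) = 5.48 × 10^7 / (0.3 × 8.2) = 2.228 × 10^7 m²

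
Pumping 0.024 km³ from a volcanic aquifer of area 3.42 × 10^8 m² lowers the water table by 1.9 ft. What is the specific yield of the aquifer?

Sy ≈ 0.12

Δh = 1.9 ft = 0.5791 m
ΔV = 0.024 km³ = 2.4 × 10^7 m³
Sy = ΔV / (A × Δh) = 2.4 × 10^7 m³ / (3.42 × 10^8 m² × 0.5791 m) = 0.1212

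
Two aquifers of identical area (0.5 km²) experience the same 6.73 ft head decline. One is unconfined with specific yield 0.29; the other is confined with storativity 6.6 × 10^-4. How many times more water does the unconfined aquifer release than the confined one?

A = 0.5 km² = 5 × 10^5 m²
Δh = 6.73 ft = 2.051 m
Unconfined: ΔV_u = Sy × A × Δh = 0.29 × 5 × 10^5 × 2.051 = 2.974 × 10^5 m³
Confined: ΔV_c = S × A × Δh = 6.6 × 10^-4 × 5 × 10^5 × 2.051 = 676.9 m³
Ratio = ΔV_u / ΔV_c = Sy / S = 0.29 / 6.6 × 10^-4 = 439.4

ΔV_u / ΔV_c ≈ 439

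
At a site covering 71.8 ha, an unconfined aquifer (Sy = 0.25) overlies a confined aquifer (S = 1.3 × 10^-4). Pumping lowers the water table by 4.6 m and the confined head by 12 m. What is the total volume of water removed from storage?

ΔV ≈ 8.27 × 10^5 m³

A = 71.8 ha = 7.18 × 10^5 m²
Unconfined: ΔV_u = Sy × A × Δh_u = 0.25 × 7.18 × 10^5 × 4.6 = 8.257 × 10^5 m³
Confined: ΔV_c = S × A × Δh_c = 1.3 × 10^-4 × 7.18 × 10^5 × 12 = 1120 m³
Total ΔV = 8.257 × 10^5 + 1120 = 8.268 × 10^5 m³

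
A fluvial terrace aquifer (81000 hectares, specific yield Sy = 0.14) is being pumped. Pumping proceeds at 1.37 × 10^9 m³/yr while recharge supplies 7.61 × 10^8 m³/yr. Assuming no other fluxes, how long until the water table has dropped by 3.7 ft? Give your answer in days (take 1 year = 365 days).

A = 81000 hectares = 8.1 × 10^8 m²
Δh = 3.7 ft = 1.128 m
ΔV = Sy × A × Δh = 0.14 × 8.1 × 10^8 × 1.128 = 1.279 × 10^8 m³
Net withdrawal = 1.37 × 10^9 − 7.61 × 10^8 = 6.09 × 10^8 m³/yr = 1.668 × 10^6 m³/d
t = ΔV / Q = 1.279 × 10^8 m³ / 1.668 × 10^6 m³/d = 76.65 d

t ≈ 76.6 days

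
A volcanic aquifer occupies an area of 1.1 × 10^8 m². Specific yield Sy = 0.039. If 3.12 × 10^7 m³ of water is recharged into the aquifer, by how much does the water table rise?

Δh = ΔV / (Sy × A) = 3.12 × 10^7 m³ / (0.039 × 1.1 × 10^8 m²) = 7.273 m

Δh ≈ 7.27 m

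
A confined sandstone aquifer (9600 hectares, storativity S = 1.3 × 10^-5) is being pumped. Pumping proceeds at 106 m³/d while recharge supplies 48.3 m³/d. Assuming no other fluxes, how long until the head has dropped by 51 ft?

t ≈ 336 days

A = 9600 hectares = 9.6 × 10^7 m²
Δh = 51 ft = 15.54 m
ΔV = S × A × Δh = 1.3 × 10^-5 × 9.6 × 10^7 × 15.54 = 19400 m³
Net withdrawal = 106 − 48.3 = 57.7 m³/d
t = ΔV / Q = 19400 m³ / 57.7 m³/d = 336.2 d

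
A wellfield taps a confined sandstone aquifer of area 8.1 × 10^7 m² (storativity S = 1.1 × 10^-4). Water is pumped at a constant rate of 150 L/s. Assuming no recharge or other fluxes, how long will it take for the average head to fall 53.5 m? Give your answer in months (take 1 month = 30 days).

ΔV = S × A × Δh = 1.1 × 10^-4 × 8.1 × 10^7 × 53.5 = 4.767 × 10^5 m³
Q = 150 L/s = 12960 m³/d
t = ΔV / Q = 4.767 × 10^5 m³ / 12960 m³/d = 36.78 d
t = 36.78 d ≈ 1.226 months

t ≈ 1.23 months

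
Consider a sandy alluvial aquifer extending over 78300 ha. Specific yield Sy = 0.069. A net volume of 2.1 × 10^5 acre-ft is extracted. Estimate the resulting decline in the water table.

Δh ≈ 4.79 m

A = 78300 ha = 7.83 × 10^8 m²
ΔV = 2.1 × 10^5 acre-ft = 2.59 × 10^8 m³
Δh = ΔV / (Sy × A) = 2.59 × 10^8 m³ / (0.069 × 7.83 × 10^8 m²) = 4.794 m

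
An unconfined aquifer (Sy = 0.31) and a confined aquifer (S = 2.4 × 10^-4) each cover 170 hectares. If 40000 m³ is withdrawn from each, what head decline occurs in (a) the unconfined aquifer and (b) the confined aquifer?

A = 170 hectares = 1.7 × 10^6 m²
Unconfined: Δh_u = ΔV/(Sy·A) = 40000/(0.31 × 1.7 × 10^6) = 0.0759 m
Confined: Δh_c = ΔV/(S·A) = 40000/(2.4 × 10^-4 × 1.7 × 10^6) = 98.04 m

Δh_u ≈ 0.0759 m; Δh_c ≈ 98 m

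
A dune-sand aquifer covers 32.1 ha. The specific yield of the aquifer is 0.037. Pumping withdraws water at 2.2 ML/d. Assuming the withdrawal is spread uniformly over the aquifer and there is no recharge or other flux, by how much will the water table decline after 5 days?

Δh ≈ 0.926 m

A = 32.1 ha = 3.21 × 10^5 m²
Q = 2.2 ML/d = 2200 m³/d
ΔV = Q × t = 2200 m³/d × 5 d = 11000 m³
Δh = ΔV / (Sy × A) = 11000 / (0.037 × 3.21 × 10^5) = 0.9262 m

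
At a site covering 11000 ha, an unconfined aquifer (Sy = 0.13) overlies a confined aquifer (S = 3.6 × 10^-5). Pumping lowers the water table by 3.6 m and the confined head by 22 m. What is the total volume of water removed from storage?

ΔV ≈ 5.16 × 10^7 m³

A = 11000 ha = 1.1 × 10^8 m²
Unconfined: ΔV_u = Sy × A × Δh_u = 0.13 × 1.1 × 10^8 × 3.6 = 5.148 × 10^7 m³
Confined: ΔV_c = S × A × Δh_c = 3.6 × 10^-5 × 1.1 × 10^8 × 22 = 87120 m³
Total ΔV = 5.148 × 10^7 + 87120 = 5.157 × 10^7 m³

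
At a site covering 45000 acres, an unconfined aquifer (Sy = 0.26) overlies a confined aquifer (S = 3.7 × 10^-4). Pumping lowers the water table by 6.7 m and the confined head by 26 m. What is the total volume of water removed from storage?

A = 45000 acres = 1.821 × 10^8 m²
Unconfined: ΔV_u = Sy × A × Δh_u = 0.26 × 1.821 × 10^8 × 6.7 = 3.172 × 10^8 m³
Confined: ΔV_c = S × A × Δh_c = 3.7 × 10^-4 × 1.821 × 10^8 × 26 = 1.752 × 10^6 m³
Total ΔV = 3.172 × 10^8 + 1.752 × 10^6 = 3.19 × 10^8 m³

ΔV ≈ 3.19 × 10^8 m³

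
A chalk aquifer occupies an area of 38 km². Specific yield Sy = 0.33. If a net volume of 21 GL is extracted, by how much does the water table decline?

Δh ≈ 1.67 m

A = 38 km² = 3.8 × 10^7 m²
ΔV = 21 GL = 2.1 × 10^7 m³
Δh = ΔV / (Sy × A) = 2.1 × 10^7 m³ / (0.33 × 3.8 × 10^7 m²) = 1.675 m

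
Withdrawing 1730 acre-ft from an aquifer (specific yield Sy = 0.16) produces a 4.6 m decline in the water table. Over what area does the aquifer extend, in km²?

A ≈ 2.9 km²

ΔV = 1730 acre-ft = 2.134 × 10^6 m³
A = ΔV / (Sy × Δh) = 2.134 × 10^6 / (0.16 × 4.6) = 2.899 × 10^6 m²
A = 2.899 × 10^6 m² = 2.899 km²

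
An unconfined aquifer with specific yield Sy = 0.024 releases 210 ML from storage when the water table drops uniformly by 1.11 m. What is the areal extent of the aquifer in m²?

ΔV = 210 ML = 2.1 × 10^5 m³
A = ΔV / (Sy × Δh) = 2.1 × 10^5 / (0.024 × 1.11) = 7.883 × 10^6 m²

A ≈ 7.88 × 10^6 m²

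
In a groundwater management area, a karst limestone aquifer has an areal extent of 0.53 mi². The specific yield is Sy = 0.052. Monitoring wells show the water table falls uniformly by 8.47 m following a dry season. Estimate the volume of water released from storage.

A = 0.53 mi² = 1.373 × 10^6 m²
ΔV = Sy × A × Δh = 0.052 × 1.373 × 10^6 m² × 8.47 m = 6.046 × 10^5 m³

ΔV ≈ 6.05 × 10^5 m³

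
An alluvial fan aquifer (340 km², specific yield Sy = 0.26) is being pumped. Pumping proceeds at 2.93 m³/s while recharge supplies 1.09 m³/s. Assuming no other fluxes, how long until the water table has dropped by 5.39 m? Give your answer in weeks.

t ≈ 428 weeks

A = 340 km² = 3.4 × 10^8 m²
ΔV = Sy × A × Δh = 0.26 × 3.4 × 10^8 × 5.39 = 4.765 × 10^8 m³
Net withdrawal = 2.93 − 1.09 = 1.84 m³/s = 1.59 × 10^5 m³/d
t = ΔV / Q = 4.765 × 10^8 m³ / 1.59 × 10^5 m³/d = 2997 d
t = 2997 d ≈ 428.2 weeks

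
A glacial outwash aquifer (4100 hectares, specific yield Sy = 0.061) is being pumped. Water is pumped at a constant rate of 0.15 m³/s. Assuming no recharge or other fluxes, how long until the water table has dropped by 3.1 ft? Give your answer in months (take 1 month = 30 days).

A = 4100 hectares = 4.1 × 10^7 m²
Δh = 3.1 ft = 0.9449 m
ΔV = Sy × A × Δh = 0.061 × 4.1 × 10^7 × 0.9449 = 2.363 × 10^6 m³
Q = 0.15 m³/s = 12960 m³/d
t = ΔV / Q = 2.363 × 10^6 m³ / 12960 m³/d = 182.3 d
t = 182.3 d ≈ 6.078 months

t ≈ 6.08 months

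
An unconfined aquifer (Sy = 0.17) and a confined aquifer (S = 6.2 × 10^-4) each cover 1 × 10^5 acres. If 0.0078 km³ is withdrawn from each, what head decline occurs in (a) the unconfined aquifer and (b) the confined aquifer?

Δh_u ≈ 0.113 m; Δh_c ≈ 31.1 m

A = 1 × 10^5 acres = 4.047 × 10^8 m²
ΔV = 0.0078 km³ = 7.8 × 10^6 m³
Unconfined: Δh_u = ΔV/(Sy·A) = 7.8 × 10^6/(0.17 × 4.047 × 10^8) = 0.1134 m
Confined: Δh_c = ΔV/(S·A) = 7.8 × 10^6/(6.2 × 10^-4 × 4.047 × 10^8) = 31.09 m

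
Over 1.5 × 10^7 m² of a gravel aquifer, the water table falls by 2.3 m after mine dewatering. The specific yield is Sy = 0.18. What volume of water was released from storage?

ΔV ≈ 6.21 × 10^6 m³

ΔV = Sy × A × Δh = 0.18 × 1.5 × 10^7 m² × 2.3 m = 6.21 × 10^6 m³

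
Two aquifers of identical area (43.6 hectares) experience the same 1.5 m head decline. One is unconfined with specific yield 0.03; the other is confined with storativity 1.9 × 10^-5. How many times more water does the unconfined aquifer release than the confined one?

A = 43.6 hectares = 4.36 × 10^5 m²
Unconfined: ΔV_u = Sy × A × Δh = 0.03 × 4.36 × 10^5 × 1.5 = 19620 m³
Confined: ΔV_c = S × A × Δh = 1.9 × 10^-5 × 4.36 × 10^5 × 1.5 = 12.43 m³
Ratio = ΔV_u / ΔV_c = Sy / S = 0.03 / 1.9 × 10^-5 = 1579

ΔV_u / ΔV_c ≈ 1580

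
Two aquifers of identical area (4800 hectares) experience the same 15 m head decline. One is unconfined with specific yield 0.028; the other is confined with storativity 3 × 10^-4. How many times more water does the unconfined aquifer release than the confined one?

A = 4800 hectares = 4.8 × 10^7 m²
Unconfined: ΔV_u = Sy × A × Δh = 0.028 × 4.8 × 10^7 × 15 = 2.016 × 10^7 m³
Confined: ΔV_c = S × A × Δh = 3 × 10^-4 × 4.8 × 10^7 × 15 = 2.16 × 10^5 m³
Ratio = ΔV_u / ΔV_c = Sy / S = 0.028 / 3 × 10^-4 = 93.33

ΔV_u / ΔV_c ≈ 93.3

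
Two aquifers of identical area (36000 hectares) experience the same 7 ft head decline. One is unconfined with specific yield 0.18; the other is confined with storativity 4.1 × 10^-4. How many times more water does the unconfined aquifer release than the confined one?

A = 36000 hectares = 3.6 × 10^8 m²
Δh = 7 ft = 2.134 m
Unconfined: ΔV_u = Sy × A × Δh = 0.18 × 3.6 × 10^8 × 2.134 = 1.383 × 10^8 m³
Confined: ΔV_c = S × A × Δh = 4.1 × 10^-4 × 3.6 × 10^8 × 2.134 = 3.149 × 10^5 m³
Ratio = ΔV_u / ΔV_c = Sy / S = 0.18 / 4.1 × 10^-4 = 439

ΔV_u / ΔV_c ≈ 439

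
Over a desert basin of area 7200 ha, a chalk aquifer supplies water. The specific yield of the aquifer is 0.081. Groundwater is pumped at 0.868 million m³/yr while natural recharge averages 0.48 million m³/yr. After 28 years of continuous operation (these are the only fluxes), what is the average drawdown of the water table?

A = 7200 ha = 7.2 × 10^7 m²
Net abstraction = 0.868 − 0.48 = 0.388 million m³/yr
Q_net = 0.388 million m³/yr = 1063 m³/d
t = 28 years = 10220 d
ΔV = Q × t = 1063 m³/d × 10220 d = 1.086 × 10^7 m³
Δh = ΔV / (Sy × A) = 1.086 × 10^7 / (0.081 × 7.2 × 10^7) = 1.863 m

Δh ≈ 1.86 m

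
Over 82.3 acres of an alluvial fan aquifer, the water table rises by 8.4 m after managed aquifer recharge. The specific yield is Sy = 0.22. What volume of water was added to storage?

ΔV ≈ 6.15 × 10^5 m³

A = 82.3 acres = 3.331 × 10^5 m²
ΔV = Sy × A × Δh = 0.22 × 3.331 × 10^5 m² × 8.4 m = 6.155 × 10^5 m³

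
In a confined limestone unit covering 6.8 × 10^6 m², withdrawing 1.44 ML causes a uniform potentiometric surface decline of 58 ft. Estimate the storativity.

S ≈ 1.2 × 10^-5

Δh = 58 ft = 17.68 m
ΔV = 1.44 ML = 1440 m³
S = ΔV / (A × Δh) = 1440 m³ / (6.8 × 10^6 m² × 17.68 m) = 1.198 × 10^-5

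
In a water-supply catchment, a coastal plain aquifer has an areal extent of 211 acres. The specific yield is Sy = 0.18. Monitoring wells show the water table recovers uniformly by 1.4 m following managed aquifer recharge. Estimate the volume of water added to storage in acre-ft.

ΔV ≈ 174 acre-ft

A = 211 acres = 8.539 × 10^5 m²
ΔV = Sy × A × Δh = 0.18 × 8.539 × 10^5 m² × 1.4 m = 2.152 × 10^5 m³
ΔV = 2.152 × 10^5 m³ = 174.4 acre-ft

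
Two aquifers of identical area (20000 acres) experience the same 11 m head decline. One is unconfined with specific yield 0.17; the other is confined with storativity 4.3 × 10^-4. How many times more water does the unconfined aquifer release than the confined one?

ΔV_u / ΔV_c ≈ 395

A = 20000 acres = 8.094 × 10^7 m²
Unconfined: ΔV_u = Sy × A × Δh = 0.17 × 8.094 × 10^7 × 11 = 1.514 × 10^8 m³
Confined: ΔV_c = S × A × Δh = 4.3 × 10^-4 × 8.094 × 10^7 × 11 = 3.828 × 10^5 m³
Ratio = ΔV_u / ΔV_c = Sy / S = 0.17 / 4.3 × 10^-4 = 395.3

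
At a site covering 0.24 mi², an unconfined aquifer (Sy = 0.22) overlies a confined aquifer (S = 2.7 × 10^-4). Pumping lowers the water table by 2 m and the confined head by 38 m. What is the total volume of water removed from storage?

A = 0.24 mi² = 6.216 × 10^5 m²
Unconfined: ΔV_u = Sy × A × Δh_u = 0.22 × 6.216 × 10^5 × 2 = 2.735 × 10^5 m³
Confined: ΔV_c = S × A × Δh_c = 2.7 × 10^-4 × 6.216 × 10^5 × 38 = 6378 m³
Total ΔV = 2.735 × 10^5 + 6378 = 2.799 × 10^5 m³

ΔV ≈ 2.8 × 10^5 m³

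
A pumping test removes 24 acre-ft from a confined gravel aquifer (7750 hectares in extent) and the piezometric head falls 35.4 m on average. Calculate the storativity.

A = 7750 hectares = 7.75 × 10^7 m²
ΔV = 24 acre-ft = 29600 m³
S = ΔV / (A × Δh) = 29600 m³ / (7.75 × 10^7 m² × 35.4 m) = 1.079 × 10^-5

S ≈ 1.1 × 10^-5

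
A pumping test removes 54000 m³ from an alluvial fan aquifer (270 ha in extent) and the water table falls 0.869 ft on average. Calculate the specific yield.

Sy ≈ 0.076

A = 270 ha = 2.7 × 10^6 m²
Δh = 0.869 ft = 0.2649 m
Sy = ΔV / (A × Δh) = 54000 m³ / (2.7 × 10^6 m² × 0.2649 m) = 0.07551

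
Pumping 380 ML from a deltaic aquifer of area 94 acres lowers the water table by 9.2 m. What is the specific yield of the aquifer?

Sy ≈ 0.11

A = 94 acres = 3.804 × 10^5 m²
ΔV = 380 ML = 3.8 × 10^5 m³
Sy = ΔV / (A × Δh) = 3.8 × 10^5 m³ / (3.804 × 10^5 m² × 9.2 m) = 0.1086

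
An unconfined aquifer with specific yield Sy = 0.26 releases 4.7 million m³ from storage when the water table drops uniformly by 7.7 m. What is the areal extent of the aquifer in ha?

A ≈ 235 ha

ΔV = 4.7 million m³ = 4.7 × 10^6 m³
A = ΔV / (Sy × Δh) = 4.7 × 10^6 / (0.26 × 7.7) = 2.348 × 10^6 m²
A = 2.348 × 10^6 m² = 234.8 ha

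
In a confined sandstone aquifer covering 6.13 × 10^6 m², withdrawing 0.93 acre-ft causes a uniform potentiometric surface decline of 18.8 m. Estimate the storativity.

S ≈ 1 × 10^-5

ΔV = 0.93 acre-ft = 1147 m³
S = ΔV / (A × Δh) = 1147 m³ / (6.13 × 10^6 m² × 18.8 m) = 9.954 × 10^-6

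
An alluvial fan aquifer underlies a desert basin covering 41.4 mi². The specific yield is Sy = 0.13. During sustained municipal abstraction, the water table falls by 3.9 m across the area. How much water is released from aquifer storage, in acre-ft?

A = 41.4 mi² = 1.072 × 10^8 m²
ΔV = Sy × A × Δh = 0.13 × 1.072 × 10^8 m² × 3.9 m = 5.436 × 10^7 m³
ΔV = 5.436 × 10^7 m³ = 44070 acre-ft

ΔV ≈ 44100 acre-ft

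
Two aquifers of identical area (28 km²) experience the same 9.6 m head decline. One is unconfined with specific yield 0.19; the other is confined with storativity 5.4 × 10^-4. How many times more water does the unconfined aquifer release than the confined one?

A = 28 km² = 2.8 × 10^7 m²
Unconfined: ΔV_u = Sy × A × Δh = 0.19 × 2.8 × 10^7 × 9.6 = 5.107 × 10^7 m³
Confined: ΔV_c = S × A × Δh = 5.4 × 10^-4 × 2.8 × 10^7 × 9.6 = 1.452 × 10^5 m³
Ratio = ΔV_u / ΔV_c = Sy / S = 0.19 / 5.4 × 10^-4 = 351.9

ΔV_u / ΔV_c ≈ 352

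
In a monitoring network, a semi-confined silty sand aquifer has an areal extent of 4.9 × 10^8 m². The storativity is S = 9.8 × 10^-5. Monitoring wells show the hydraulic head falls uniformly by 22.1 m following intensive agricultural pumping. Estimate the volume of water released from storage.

ΔV ≈ 1.06 × 10^6 m³

ΔV = S × A × Δh = 9.8 × 10^-5 × 4.9 × 10^8 m² × 22.1 m = 1.061 × 10^6 m³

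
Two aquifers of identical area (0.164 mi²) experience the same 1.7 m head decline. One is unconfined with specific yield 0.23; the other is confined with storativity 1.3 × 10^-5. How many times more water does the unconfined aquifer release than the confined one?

A = 0.164 mi² = 4.248 × 10^5 m²
Unconfined: ΔV_u = Sy × A × Δh = 0.23 × 4.248 × 10^5 × 1.7 = 1.661 × 10^5 m³
Confined: ΔV_c = S × A × Δh = 1.3 × 10^-5 × 4.248 × 10^5 × 1.7 = 9.387 m³
Ratio = ΔV_u / ΔV_c = Sy / S = 0.23 / 1.3 × 10^-5 = 17690

ΔV_u / ΔV_c ≈ 17700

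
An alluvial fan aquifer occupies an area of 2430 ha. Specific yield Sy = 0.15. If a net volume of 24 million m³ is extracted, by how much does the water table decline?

Δh ≈ 6.58 m

A = 2430 ha = 2.43 × 10^7 m²
ΔV = 24 million m³ = 2.4 × 10^7 m³
Δh = ΔV / (Sy × A) = 2.4 × 10^7 m³ / (0.15 × 2.43 × 10^7 m²) = 6.584 m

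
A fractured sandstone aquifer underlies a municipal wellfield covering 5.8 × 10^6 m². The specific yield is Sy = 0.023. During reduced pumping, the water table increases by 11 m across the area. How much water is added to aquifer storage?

ΔV ≈ 1.47 × 10^6 m³

ΔV = Sy × A × Δh = 0.023 × 5.8 × 10^6 m² × 11 m = 1.467 × 10^6 m³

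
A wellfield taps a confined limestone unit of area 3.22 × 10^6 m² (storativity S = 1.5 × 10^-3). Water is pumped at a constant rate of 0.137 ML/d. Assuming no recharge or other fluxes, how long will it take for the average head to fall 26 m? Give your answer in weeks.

ΔV = S × A × Δh = 0.0015 × 3.22 × 10^6 × 26 = 1.256 × 10^5 m³
Q = 0.137 ML/d = 137 m³/d
t = ΔV / Q = 1.256 × 10^5 m³ / 137 m³/d = 916.6 d
t = 916.6 d ≈ 130.9 weeks

t ≈ 131 weeks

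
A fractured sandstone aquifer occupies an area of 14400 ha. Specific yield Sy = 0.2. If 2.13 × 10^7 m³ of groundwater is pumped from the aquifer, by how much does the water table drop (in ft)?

Δh ≈ 2.43 ft

A = 14400 ha = 1.44 × 10^8 m²
Δh = ΔV / (Sy × A) = 2.13 × 10^7 m³ / (0.2 × 1.44 × 10^8 m²) = 0.7396 m
Δh = 0.7396 m = 2.426 ft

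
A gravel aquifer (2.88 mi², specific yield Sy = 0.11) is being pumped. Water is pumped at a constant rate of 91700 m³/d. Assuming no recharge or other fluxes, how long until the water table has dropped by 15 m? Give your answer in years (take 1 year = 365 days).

t ≈ 0.368 years

A = 2.88 mi² = 7.459 × 10^6 m²
ΔV = Sy × A × Δh = 0.11 × 7.459 × 10^6 × 15 = 1.231 × 10^7 m³
t = ΔV / Q = 1.231 × 10^7 m³ / 91700 m³/d = 134.2 d
t = 134.2 d ≈ 0.3677 years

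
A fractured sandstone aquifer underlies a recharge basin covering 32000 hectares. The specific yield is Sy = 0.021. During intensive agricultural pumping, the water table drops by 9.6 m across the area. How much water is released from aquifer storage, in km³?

A = 32000 hectares = 3.2 × 10^8 m²
ΔV = Sy × A × Δh = 0.021 × 3.2 × 10^8 m² × 9.6 m = 6.451 × 10^7 m³
ΔV = 6.451 × 10^7 m³ = 0.06451 km³

ΔV ≈ 0.0645 km³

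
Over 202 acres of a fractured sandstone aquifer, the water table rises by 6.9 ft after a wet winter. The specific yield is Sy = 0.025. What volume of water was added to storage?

ΔV ≈ 43000 m³

A = 202 acres = 8.175 × 10^5 m²
Δh = 6.9 ft = 2.103 m
ΔV = Sy × A × Δh = 0.025 × 8.175 × 10^5 m² × 2.103 m = 42980 m³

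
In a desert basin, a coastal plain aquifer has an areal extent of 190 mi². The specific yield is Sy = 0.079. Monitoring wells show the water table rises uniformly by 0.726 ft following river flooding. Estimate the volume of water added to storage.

A = 190 mi² = 4.921 × 10^8 m²
Δh = 0.726 ft = 0.2213 m
ΔV = Sy × A × Δh = 0.079 × 4.921 × 10^8 m² × 0.2213 m = 8.603 × 10^6 m³

ΔV ≈ 8.6 × 10^6 m³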